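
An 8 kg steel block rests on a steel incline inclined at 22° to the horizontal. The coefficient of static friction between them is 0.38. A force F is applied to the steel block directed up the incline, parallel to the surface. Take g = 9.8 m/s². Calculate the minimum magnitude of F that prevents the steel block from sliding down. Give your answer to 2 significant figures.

1.7 N

The normal force is N = mg cos 22° = 72.691 N. With F at its minimum the steel block is on the verge of sliding down, so static friction is at its maximum μ_s N = 0.38 × 72.691 = 27.623 N and acts up the slope.
Equilibrium along the incline: F + μ_s N = mg sin 22°, so F = 29.369 − 27.623 = 1.746 N.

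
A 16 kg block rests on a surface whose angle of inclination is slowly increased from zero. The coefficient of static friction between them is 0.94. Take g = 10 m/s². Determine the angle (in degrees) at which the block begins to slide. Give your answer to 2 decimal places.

43.23°

At the threshold of sliding, static friction is at its maximum μ_s N and exactly balances the weight component along the incline: mg sin θ = μ_s mg cos θ.
Hence tan θ = μ_s = 0.94, so θ = arctan(0.94) = 43.2285°.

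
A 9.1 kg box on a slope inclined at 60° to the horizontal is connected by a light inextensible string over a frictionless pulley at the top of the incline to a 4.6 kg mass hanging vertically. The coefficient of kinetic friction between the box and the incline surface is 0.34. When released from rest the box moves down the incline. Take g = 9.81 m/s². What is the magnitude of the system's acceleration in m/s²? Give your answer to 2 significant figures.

1.2 m/s²

For the box on the incline: the weight component along the slope is m₁g sin 60° = 9.1 × 9.81 × 0.8660 = 77.309 N and the normal force is N = m₁g cos 60° = 44.636 N.
Kinetic friction opposes the box's motion down the incline: f = μN = 0.34 × 44.636 = 15.176 N acting up the slope.
Newton's second law for the box (down-slope positive): 77.309 − 15.176 − T = 9.1 a. For the hanging mass (upward positive): T − 4.6 × 9.81 = 4.6 a.
Adding the two equations eliminates T: 17.007 = 13.7 a, so a = 1.2414 m/s².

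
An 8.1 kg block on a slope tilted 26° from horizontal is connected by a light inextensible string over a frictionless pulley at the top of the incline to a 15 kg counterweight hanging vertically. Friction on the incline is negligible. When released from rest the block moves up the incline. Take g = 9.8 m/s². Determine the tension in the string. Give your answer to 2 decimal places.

74.14 N

For the block on the incline: the weight component along the slope is m₁g sin 26° = 8.1 × 9.8 × 0.4384 = 34.800 N and the normal force is N = m₁g cos 26° = 71.346 N.
Newton's second law for the block (up-slope positive): T − 34.800 = 8.1 a. For the hanging counterweight (downward positive): 15 × 9.8 − T = 15 a.
Adding the two equations eliminates T: 112.200 = 23.1 a, so a = 4.8571 m/s².
Then from the hanging counterweight's equation, T = 15 × (9.8 − 4.8571) = 74.144 N.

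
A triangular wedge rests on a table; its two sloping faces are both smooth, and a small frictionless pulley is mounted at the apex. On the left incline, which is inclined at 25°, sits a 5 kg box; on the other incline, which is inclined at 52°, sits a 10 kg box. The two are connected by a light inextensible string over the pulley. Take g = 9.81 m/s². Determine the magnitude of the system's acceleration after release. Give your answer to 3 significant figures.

3.77 m/s²

Resolve each weight along its own incline: the 5 kg mass has component 5 × 9.81 × sin 25° = 20.729 N down its slope, and the 10 kg mass has 10 × 9.81 × sin 52° = 77.304 N down its slope.
The 10 kg side's 77.304 N exceeds the other side's 20.729 N, so that mass slides down and the 5 kg mass slides up. Taking that direction as positive, Newton's second law for the whole system gives 77.304 − 20.729 = (5 + 10) a, so a = 56.575 / 15 = 3.7717 m/s².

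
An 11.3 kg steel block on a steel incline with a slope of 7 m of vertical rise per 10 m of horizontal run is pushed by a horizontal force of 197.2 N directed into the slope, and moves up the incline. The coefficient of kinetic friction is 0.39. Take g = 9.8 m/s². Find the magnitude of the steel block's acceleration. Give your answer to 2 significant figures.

1.6 m/s²

The horizontal push has components F cos 34.99° = 197.2 × 0.8192 = 161.546 N up the incline and F sin 34.99° = 197.2 × 0.5735 = 113.094 N pressing into the surface.
The normal force is therefore N = mg cos 34.99° + F sin 34.99° = 90.718 + 113.094 = 203.812 N, and kinetic friction down the slope is μN = 0.39 × 203.812 = 79.487 N.
Along the incline: F cos 34.99° − mg sin 34.99° − μN = ma, so 161.546 − 63.509 − 79.487 = 11.3 a, giving a = 1.6416 m/s².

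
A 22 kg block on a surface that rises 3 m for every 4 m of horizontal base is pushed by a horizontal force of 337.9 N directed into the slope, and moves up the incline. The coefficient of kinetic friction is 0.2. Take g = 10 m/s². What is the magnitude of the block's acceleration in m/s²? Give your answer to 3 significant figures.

2.84 m/s²

The horizontal push has components F cos 36.87° = 337.9 × 0.8000 = 270.320 N up the incline and F sin 36.87° = 337.9 × 0.6000 = 202.740 N pressing into the surface.
The normal force is therefore N = mg cos 36.87° + F sin 36.87° = 176.000 + 202.740 = 378.740 N, and kinetic friction down the slope is μN = 0.2 × 378.740 = 75.748 N.
Along the incline: F cos 36.87° − mg sin 36.87° − μN = ma, so 270.320 − 132.000 − 75.748 = 22 a, giving a = 2.8442 m/s².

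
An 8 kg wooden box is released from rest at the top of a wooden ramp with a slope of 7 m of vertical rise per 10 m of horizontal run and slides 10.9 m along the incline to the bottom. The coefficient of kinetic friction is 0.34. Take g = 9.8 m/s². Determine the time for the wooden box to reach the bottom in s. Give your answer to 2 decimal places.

The weight component along the incline is mg sin 34.99° = 44.959 N and the normal force is N = mg cos 34.99° = 64.228 N.
Friction up the slope is f = μN = 0.34 × 64.228 = 21.838 N, so the net downslope force is 44.959 − 21.838 = 23.121 N and a = 23.121 / 8 = 2.8901 m/s².
Starting from rest, L = ½at², so t = √(2L/a) = √(2 × 10.9 / 2.8901) = 2.7465 s.

2.75 s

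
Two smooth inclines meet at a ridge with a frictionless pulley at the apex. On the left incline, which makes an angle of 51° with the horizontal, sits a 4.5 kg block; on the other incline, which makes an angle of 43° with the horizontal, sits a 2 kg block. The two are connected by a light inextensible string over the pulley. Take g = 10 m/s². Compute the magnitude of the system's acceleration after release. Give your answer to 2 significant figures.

Resolve each weight along its own incline: the 4.5 kg mass has component 4.5 × 10 × sin 51° = 34.972 N down its slope, and the 2 kg mass has 2 × 10 × sin 43° = 13.640 N down its slope.
The 4.5 kg side's 34.972 N exceeds the other side's 13.640 N, so that mass slides down and the 2 kg mass slides up. Taking that direction as positive, Newton's second law for the whole system gives 34.972 − 13.640 = (4.5 + 2) a, so a = 21.332 / 6.5 = 3.2818 m/s².

3.3 m/s²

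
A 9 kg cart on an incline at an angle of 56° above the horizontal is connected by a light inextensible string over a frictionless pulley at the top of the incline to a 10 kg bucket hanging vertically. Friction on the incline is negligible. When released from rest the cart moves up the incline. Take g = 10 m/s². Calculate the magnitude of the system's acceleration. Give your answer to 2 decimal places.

For the cart on the incline: the weight component along the slope is m₁g sin 56° = 9 × 10 × 0.8290 = 74.610 N and the normal force is N = m₁g cos 56° = 50.327 N.
Newton's second law for the cart (up-slope positive): T − 74.610 = 9 a. For the hanging bucket (downward positive): 10 × 10 − T = 10 a.
Adding the two equations eliminates T: 25.390 = 19 a, so a = 1.3363 m/s².

1.34 m/s²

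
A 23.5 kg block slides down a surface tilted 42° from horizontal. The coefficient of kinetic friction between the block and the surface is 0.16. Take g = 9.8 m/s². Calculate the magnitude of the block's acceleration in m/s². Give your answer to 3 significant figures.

5.39 m/s²

Resolving the weight along the incline: the component pulling the block down the slope is mg sin 42° = 23.5 × 9.8 × 0.6691 = 154.094 N, and the normal force is N = mg cos 42° = 23.5 × 9.8 × 0.7431 = 171.136 N.
Kinetic friction acts up the slope with magnitude f = μN = 0.16 × 171.136 = 27.382 N.
Net force along the incline is 154.094 − 27.382 = 126.712 N, so a = 126.712 / 23.5 = 5.3920 m/s².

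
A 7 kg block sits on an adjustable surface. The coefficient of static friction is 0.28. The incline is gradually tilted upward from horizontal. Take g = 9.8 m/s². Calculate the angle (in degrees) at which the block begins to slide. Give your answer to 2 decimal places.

15.64°

At the threshold of sliding, static friction is at its maximum μ_s N and exactly balances the weight component along the incline: mg sin θ = μ_s mg cos θ.
Hence tan θ = μ_s = 0.28, so θ = arctan(0.28) = 15.6422°.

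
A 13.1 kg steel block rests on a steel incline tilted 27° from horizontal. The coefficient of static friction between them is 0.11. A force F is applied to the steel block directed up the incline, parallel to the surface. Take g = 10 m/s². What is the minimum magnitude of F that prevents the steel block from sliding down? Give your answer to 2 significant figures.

The normal force is N = mg cos 27° = 116.722 N. With F at its minimum the steel block is on the verge of sliding down, so static friction is at its maximum μ_s N = 0.11 × 116.722 = 12.839 N and acts up the slope.
Equilibrium along the incline: F + μ_s N = mg sin 27°, so F = 59.473 − 12.839 = 46.634 N.

47 N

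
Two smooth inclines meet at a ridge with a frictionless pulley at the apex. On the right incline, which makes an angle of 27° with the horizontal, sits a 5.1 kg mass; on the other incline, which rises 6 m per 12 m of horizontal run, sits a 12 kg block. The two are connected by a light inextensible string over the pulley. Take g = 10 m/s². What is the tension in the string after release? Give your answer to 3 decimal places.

Resolve each weight along its own incline: the 5.1 kg mass has component 5.1 × 10 × sin 27° = 23.154 N down its slope, and the 12 kg mass has 12 × 10 × sin 26.57° = 53.666 N down its slope.
The 12 kg side's 53.666 N exceeds the other side's 23.154 N, so that mass slides down and the 5.1 kg mass slides up. Taking that direction as positive, Newton's second law for the whole system gives 53.666 − 23.154 = (5.1 + 12) a, so a = 30.512 / 17.1 = 1.7843 m/s².
For the 5.1 kg mass (up-slope positive): T − 23.154 = 5.1 × 1.7843, so T = 32.254 N.

32.254 N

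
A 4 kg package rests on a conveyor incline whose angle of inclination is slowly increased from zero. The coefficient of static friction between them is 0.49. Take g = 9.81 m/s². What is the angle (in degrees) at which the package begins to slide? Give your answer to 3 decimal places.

26.105°

At the threshold of sliding, static friction is at its maximum μ_s N and exactly balances the weight component along the incline: mg sin θ = μ_s mg cos θ.
Hence tan θ = μ_s = 0.49, so θ = arctan(0.49) = 26.1049°.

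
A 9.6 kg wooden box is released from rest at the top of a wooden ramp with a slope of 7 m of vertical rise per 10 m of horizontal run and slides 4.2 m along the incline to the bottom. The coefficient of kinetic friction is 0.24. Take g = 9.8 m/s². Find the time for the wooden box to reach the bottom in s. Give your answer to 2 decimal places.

The weight component along the incline is mg sin 34.99° = 53.951 N and the normal force is N = mg cos 34.99° = 77.073 N.
Friction up the slope is f = μN = 0.24 × 77.073 = 18.498 N, so the net downslope force is 53.951 − 18.498 = 35.453 N and a = 35.453 / 9.6 = 3.6930 m/s².
Starting from rest, L = ½at², so t = √(2L/a) = √(2 × 4.2 / 3.6930) = 1.5082 s.

1.51 s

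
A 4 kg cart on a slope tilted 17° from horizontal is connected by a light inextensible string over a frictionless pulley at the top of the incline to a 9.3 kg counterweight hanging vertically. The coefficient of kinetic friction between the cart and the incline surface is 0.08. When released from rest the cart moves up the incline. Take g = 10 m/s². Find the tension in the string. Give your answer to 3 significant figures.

For the cart on the incline: the weight component along the slope is m₁g sin 17° = 4 × 10 × 0.2924 = 11.696 N and the normal force is N = m₁g cos 17° = 38.252 N.
Kinetic friction opposes the cart's motion up the incline: f = μN = 0.08 × 38.252 = 3.060 N acting down the slope.
Newton's second law for the cart (up-slope positive): T − 11.696 − 3.060 = 4 a. For the hanging counterweight (downward positive): 9.3 × 10 − T = 9.3 a.
Adding the two equations eliminates T: 78.244 = 13.3 a, so a = 5.8830 m/s².
Then from the hanging counterweight's equation, T = 9.3 × (10 − 5.8830) = 38.288 N.

38.3 N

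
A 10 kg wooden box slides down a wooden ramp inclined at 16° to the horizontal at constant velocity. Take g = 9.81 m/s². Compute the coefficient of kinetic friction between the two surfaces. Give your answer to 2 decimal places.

0.29

At constant velocity the net force along the incline is zero: mg sin 16° = μ mg cos 16°.
So μ = tan 16° = 0.2756 / 0.9613 = 0.2867.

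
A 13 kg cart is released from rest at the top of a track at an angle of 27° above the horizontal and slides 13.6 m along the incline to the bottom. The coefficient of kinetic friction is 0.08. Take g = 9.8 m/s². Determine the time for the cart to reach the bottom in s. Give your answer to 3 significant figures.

2.69 s

The weight component along the incline is mg sin 27° = 57.838 N and the normal force is N = mg cos 27° = 113.514 N.
Friction up the slope is f = μN = 0.08 × 113.514 = 9.081 N, so the net downslope force is 57.838 − 9.081 = 48.757 N and a = 48.757 / 13 = 3.7505 m/s².
Starting from rest, L = ½at², so t = √(2L/a) = √(2 × 13.6 / 3.7505) = 2.6930 s.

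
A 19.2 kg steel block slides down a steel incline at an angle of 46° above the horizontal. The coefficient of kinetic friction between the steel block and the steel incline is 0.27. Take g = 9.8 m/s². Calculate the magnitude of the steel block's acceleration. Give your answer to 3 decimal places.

5.211 m/s²

Resolving the weight along the incline: the component pulling the steel block down the slope is mg sin 46° = 19.2 × 9.8 × 0.7193 = 135.343 N, and the normal force is N = mg cos 46° = 19.2 × 9.8 × 0.6947 = 130.715 N.
Kinetic friction acts up the slope with magnitude f = μN = 0.27 × 130.715 = 35.293 N.
Net force along the incline is 135.343 − 35.293 = 100.050 N, so a = 100.050 / 19.2 = 5.2109 m/s².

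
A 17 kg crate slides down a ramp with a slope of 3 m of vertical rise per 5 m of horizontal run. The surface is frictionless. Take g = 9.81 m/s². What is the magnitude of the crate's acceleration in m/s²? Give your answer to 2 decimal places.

5.05 m/s²

Resolving the weight along the incline: the component pulling the crate down the slope is mg sin 30.96° = 17 × 9.81 × 0.5145 = 85.803 N, and the normal force is N = mg cos 30.96° = 17 × 9.81 × 0.8575 = 143.005 N.
With no friction the net force along the incline is 85.803 N, so a = g sin 30.96° = 85.803 / 17 = 5.0472 m/s².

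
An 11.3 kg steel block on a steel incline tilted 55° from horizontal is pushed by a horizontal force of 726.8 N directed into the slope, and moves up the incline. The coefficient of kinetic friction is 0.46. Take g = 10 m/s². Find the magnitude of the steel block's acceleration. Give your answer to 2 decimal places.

1.83 m/s²

The horizontal push has components F cos 55° = 726.8 × 0.5736 = 416.892 N up the incline and F sin 55° = 726.8 × 0.8192 = 595.395 N pressing into the surface.
The normal force is therefore N = mg cos 55° + F sin 55° = 64.817 + 595.395 = 660.212 N, and kinetic friction down the slope is μN = 0.46 × 660.212 = 303.698 N.
Along the incline: F cos 55° − mg sin 55° − μN = ma, so 416.892 − 92.570 − 303.698 = 11.3 a, giving a = 1.8251 m/s².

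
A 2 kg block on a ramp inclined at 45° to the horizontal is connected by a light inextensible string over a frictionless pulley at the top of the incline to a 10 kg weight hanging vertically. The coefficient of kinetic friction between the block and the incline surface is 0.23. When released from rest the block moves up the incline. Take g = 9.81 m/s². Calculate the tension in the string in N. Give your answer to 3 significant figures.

For the block on the incline: the weight component along the slope is m₁g sin 45° = 2 × 9.81 × 0.7071 = 13.873 N and the normal force is N = m₁g cos 45° = 13.873 N.
Kinetic friction opposes the block's motion up the incline: f = μN = 0.23 × 13.873 = 3.191 N acting down the slope.
Newton's second law for the block (up-slope positive): T − 13.873 − 3.191 = 2 a. For the hanging weight (downward positive): 10 × 9.81 − T = 10 a.
Adding the two equations eliminates T: 81.036 = 12 a, so a = 6.7530 m/s².
Then from the hanging weight's equation, T = 10 × (9.81 − 6.7530) = 30.570 N.

30.6 N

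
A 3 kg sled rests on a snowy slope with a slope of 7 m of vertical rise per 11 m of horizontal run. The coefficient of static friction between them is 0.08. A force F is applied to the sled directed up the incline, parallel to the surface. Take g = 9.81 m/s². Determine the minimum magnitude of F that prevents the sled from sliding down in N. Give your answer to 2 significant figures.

14 N

The normal force is N = mg cos 32.47° = 24.829 N. With F at its minimum the sled is on the verge of sliding down, so static friction is at its maximum μ_s N = 0.08 × 24.829 = 1.986 N and acts up the slope.
Equilibrium along the incline: F + μ_s N = mg sin 32.47°, so F = 15.800 − 1.986 = 13.814 N.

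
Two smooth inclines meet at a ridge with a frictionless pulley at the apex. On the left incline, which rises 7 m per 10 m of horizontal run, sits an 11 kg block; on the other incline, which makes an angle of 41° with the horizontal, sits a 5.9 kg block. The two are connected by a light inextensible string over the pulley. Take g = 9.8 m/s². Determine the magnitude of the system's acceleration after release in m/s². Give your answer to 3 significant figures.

Resolve each weight along its own incline: the 11 kg mass has component 11 × 9.8 × sin 34.99° = 61.819 N down its slope, and the 5.9 kg mass has 5.9 × 9.8 × sin 41° = 37.933 N down its slope.
The 11 kg side's 61.819 N exceeds the other side's 37.933 N, so that mass slides down and the 5.9 kg mass slides up. Taking that direction as positive, Newton's second law for the whole system gives 61.819 − 37.933 = (11 + 5.9) a, so a = 23.886 / 16.9 = 1.4134 m/s².

1.41 m/s²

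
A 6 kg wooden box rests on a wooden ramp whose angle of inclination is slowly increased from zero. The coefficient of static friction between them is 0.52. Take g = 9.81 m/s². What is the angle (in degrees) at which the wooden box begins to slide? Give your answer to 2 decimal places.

27.47°

At the threshold of sliding, static friction is at its maximum μ_s N and exactly balances the weight component along the incline: mg sin θ = μ_s mg cos θ.
Hence tan θ = μ_s = 0.52, so θ = arctan(0.52) = 27.4744°.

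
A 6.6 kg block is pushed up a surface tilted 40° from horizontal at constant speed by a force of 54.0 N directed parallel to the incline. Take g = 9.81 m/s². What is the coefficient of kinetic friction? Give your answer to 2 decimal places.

At constant speed ΣF = 0 along the incline. The applied 54.0 N acts up the slope; the weight component mg sin 40° = 41.618 N and kinetic friction μN both act down the slope.
So 54.0 = 41.618 + μ × 49.598, giving μ = (54.0 − 41.618) / 49.598 = 0.2496.

0.25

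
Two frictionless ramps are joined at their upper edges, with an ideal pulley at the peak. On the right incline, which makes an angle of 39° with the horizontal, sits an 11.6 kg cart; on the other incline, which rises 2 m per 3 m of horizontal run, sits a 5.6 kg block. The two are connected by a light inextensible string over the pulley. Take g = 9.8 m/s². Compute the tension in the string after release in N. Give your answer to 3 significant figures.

43.8 N

Resolve each weight along its own incline: the 11.6 kg mass has component 11.6 × 9.8 × sin 39° = 71.541 N down its slope, and the 5.6 kg mass has 5.6 × 9.8 × sin 33.69° = 30.442 N down its slope.
The 11.6 kg side's 71.541 N exceeds the other side's 30.442 N, so that mass slides down and the 5.6 kg mass slides up. Taking that direction as positive, Newton's second law for the whole system gives 71.541 − 30.442 = (11.6 + 5.6) a, so a = 41.099 / 17.2 = 2.3895 m/s².
For the 5.6 kg mass (up-slope positive): T − 30.442 = 5.6 × 2.3895, so T = 43.823 N.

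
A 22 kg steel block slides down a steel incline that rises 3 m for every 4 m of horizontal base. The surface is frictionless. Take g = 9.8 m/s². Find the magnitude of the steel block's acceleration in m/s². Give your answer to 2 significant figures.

5.9 m/s²

Resolving the weight along the incline: the component pulling the steel block down the slope is mg sin 36.87° = 22 × 9.8 × 0.6000 = 129.360 N, and the normal force is N = mg cos 36.87° = 22 × 9.8 × 0.8000 = 172.480 N.
With no friction the net force along the incline is 129.360 N, so a = g sin 36.87° = 129.360 / 22 = 5.8800 m/s².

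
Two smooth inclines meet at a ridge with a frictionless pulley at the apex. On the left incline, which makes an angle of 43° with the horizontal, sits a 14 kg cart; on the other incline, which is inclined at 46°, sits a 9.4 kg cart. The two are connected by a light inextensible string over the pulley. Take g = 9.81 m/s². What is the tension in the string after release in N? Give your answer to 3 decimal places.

Resolve each weight along its own incline: the 14 kg mass has component 14 × 9.81 × sin 43° = 93.666 N down its slope, and the 9.4 kg mass has 9.4 × 9.81 × sin 46° = 66.333 N down its slope.
The 14 kg side's 93.666 N exceeds the other side's 66.333 N, so that mass slides down and the 9.4 kg mass slides up. Taking that direction as positive, Newton's second law for the whole system gives 93.666 − 66.333 = (14 + 9.4) a, so a = 27.333 / 23.4 = 1.1681 m/s².
For the 9.4 kg mass (up-slope positive): T − 66.333 = 9.4 × 1.1681, so T = 77.313 N.

77.313 N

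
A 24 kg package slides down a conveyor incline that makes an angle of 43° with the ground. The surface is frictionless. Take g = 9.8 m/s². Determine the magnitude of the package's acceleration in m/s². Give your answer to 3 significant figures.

Resolving the weight along the incline: the component pulling the package down the slope is mg sin 43° = 24 × 9.8 × 0.6820 = 160.406 N, and the normal force is N = mg cos 43° = 24 × 9.8 × 0.7314 = 172.025 N.
With no friction the net force along the incline is 160.406 N, so a = g sin 43° = 160.406 / 24 = 6.6836 m/s².

6.68 m/s²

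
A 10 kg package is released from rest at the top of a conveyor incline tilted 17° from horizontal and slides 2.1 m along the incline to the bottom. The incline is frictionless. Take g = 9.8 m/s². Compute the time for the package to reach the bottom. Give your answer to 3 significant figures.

The weight component along the incline is mg sin 17° = 28.652 N and the normal force is N = mg cos 17° = 93.718 N.
With no friction, a = g sin 17° = 2.8652 m/s².
Starting from rest, L = ½at², so t = √(2L/a) = √(2 × 2.1 / 2.8652) = 1.2107 s.

1.21 s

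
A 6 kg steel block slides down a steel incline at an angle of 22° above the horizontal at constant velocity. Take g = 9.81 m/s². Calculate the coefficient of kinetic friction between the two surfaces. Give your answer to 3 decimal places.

0.404

At constant velocity the net force along the incline is zero: mg sin 22° = μ mg cos 22°.
So μ = tan 22° = 0.3746 / 0.9272 = 0.4040.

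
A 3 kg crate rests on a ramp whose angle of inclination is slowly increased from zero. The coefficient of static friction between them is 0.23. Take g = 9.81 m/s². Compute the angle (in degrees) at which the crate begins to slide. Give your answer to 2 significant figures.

13°

At the threshold of sliding, static friction is at its maximum μ_s N and exactly balances the weight component along the incline: mg sin θ = μ_s mg cos θ.
Hence tan θ = μ_s = 0.23, so θ = arctan(0.23) = 12.9528°.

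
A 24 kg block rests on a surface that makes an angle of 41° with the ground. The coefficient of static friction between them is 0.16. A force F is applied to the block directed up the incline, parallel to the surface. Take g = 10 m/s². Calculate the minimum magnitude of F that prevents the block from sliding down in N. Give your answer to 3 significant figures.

The normal force is N = mg cos 41° = 181.130 N. With F at its minimum the block is on the verge of sliding down, so static friction is at its maximum μ_s N = 0.16 × 181.130 = 28.981 N and acts up the slope.
Equilibrium along the incline: F + μ_s N = mg sin 41°, so F = 157.454 − 28.981 = 128.473 N.

128 N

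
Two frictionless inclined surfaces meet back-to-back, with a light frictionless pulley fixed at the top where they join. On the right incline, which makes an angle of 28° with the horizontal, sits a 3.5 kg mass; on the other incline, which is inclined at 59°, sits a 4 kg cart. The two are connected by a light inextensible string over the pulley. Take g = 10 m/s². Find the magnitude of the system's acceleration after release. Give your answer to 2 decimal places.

Resolve each weight along its own incline: the 3.5 kg mass has component 3.5 × 10 × sin 28° = 16.432 N down its slope, and the 4 kg mass has 4 × 10 × sin 59° = 34.287 N down its slope.
The 4 kg side's 34.287 N exceeds the other side's 16.432 N, so that mass slides down and the 3.5 kg mass slides up. Taking that direction as positive, Newton's second law for the whole system gives 34.287 − 16.432 = (3.5 + 4) a, so a = 17.855 / 7.5 = 2.3807 m/s².

2.38 m/s²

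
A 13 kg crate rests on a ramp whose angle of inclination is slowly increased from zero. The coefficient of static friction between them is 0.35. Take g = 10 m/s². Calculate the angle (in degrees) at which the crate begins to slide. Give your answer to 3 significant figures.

At the threshold of sliding, static friction is at its maximum μ_s N and exactly balances the weight component along the incline: mg sin θ = μ_s mg cos θ.
Hence tan θ = μ_s = 0.35, so θ = arctan(0.35) = 19.2900°.

19.3°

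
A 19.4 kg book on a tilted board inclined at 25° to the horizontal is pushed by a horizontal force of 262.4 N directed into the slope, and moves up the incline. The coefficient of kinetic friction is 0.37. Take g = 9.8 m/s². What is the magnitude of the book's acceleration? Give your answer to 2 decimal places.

The horizontal push has components F cos 25° = 262.4 × 0.9063 = 237.813 N up the incline and F sin 25° = 262.4 × 0.4226 = 110.890 N pressing into the surface.
The normal force is therefore N = mg cos 25° + F sin 25° = 172.306 + 110.890 = 283.196 N, and kinetic friction down the slope is μN = 0.37 × 283.196 = 104.783 N.
Along the incline: F cos 25° − mg sin 25° − μN = ma, so 237.813 − 80.345 − 104.783 = 19.4 a, giving a = 2.7157 m/s².

2.72 m/s²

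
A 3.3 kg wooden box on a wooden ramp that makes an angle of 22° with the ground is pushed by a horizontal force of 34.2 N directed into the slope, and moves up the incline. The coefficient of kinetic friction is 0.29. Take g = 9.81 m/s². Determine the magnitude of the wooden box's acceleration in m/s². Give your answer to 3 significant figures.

2.17 m/s²

The horizontal push has components F cos 22° = 34.2 × 0.9272 = 31.710 N up the incline and F sin 22° = 34.2 × 0.3746 = 12.811 N pressing into the surface.
The normal force is therefore N = mg cos 22° + F sin 22° = 30.016 + 12.811 = 42.827 N, and kinetic friction down the slope is μN = 0.29 × 42.827 = 12.420 N.
Along the incline: F cos 22° − mg sin 22° − μN = ma, so 31.710 − 12.127 − 12.420 = 3.3 a, giving a = 2.1706 m/s².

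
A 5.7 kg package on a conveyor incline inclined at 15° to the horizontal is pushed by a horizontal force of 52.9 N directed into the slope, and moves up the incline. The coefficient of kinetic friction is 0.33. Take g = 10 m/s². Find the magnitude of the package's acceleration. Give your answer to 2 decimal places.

The horizontal push has components F cos 15° = 52.9 × 0.9659 = 51.096 N up the incline and F sin 15° = 52.9 × 0.2588 = 13.691 N pressing into the surface.
The normal force is therefore N = mg cos 15° + F sin 15° = 55.056 + 13.691 = 68.747 N, and kinetic friction down the slope is μN = 0.33 × 68.747 = 22.687 N.
Along the incline: F cos 15° − mg sin 15° − μN = ma, so 51.096 − 14.752 − 22.687 = 5.7 a, giving a = 2.3960 m/s².

2.40 m/s²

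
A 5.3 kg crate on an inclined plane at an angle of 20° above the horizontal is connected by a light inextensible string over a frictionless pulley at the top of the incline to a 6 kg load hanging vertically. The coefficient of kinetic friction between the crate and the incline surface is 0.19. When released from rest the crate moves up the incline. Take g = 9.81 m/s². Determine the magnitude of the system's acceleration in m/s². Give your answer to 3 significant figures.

For the crate on the incline: the weight component along the slope is m₁g sin 20° = 5.3 × 9.81 × 0.3420 = 17.782 N and the normal force is N = m₁g cos 20° = 48.857 N.
Kinetic friction opposes the crate's motion up the incline: f = μN = 0.19 × 48.857 = 9.283 N acting down the slope.
Newton's second law for the crate (up-slope positive): T − 17.782 − 9.283 = 5.3 a. For the hanging load (downward positive): 6 × 9.81 − T = 6 a.
Adding the two equations eliminates T: 31.795 = 11.3 a, so a = 2.8137 m/s².

2.81 m/s²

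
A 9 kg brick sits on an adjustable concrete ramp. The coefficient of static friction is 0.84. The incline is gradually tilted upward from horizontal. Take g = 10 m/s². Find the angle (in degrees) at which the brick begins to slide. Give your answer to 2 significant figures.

40°

At the threshold of sliding, static friction is at its maximum μ_s N and exactly balances the weight component along the incline: mg sin θ = μ_s mg cos θ.
Hence tan θ = μ_s = 0.84, so θ = arctan(0.84) = 40.0303°.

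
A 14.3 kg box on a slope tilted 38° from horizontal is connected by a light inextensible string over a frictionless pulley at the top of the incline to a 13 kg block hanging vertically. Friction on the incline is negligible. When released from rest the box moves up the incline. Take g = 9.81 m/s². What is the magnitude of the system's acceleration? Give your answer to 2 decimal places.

For the box on the incline: the weight component along the slope is m₁g sin 38° = 14.3 × 9.81 × 0.6157 = 86.372 N and the normal force is N = m₁g cos 38° = 110.545 N.
Newton's second law for the box (up-slope positive): T − 86.372 = 14.3 a. For the hanging block (downward positive): 13 × 9.81 − T = 13 a.
Adding the two equations eliminates T: 41.158 = 27.3 a, so a = 1.5076 m/s².

1.51 m/s²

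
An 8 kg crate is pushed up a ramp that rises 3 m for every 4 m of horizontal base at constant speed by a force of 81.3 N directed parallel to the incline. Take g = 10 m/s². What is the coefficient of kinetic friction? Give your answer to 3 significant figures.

At constant speed ΣF = 0 along the incline. The applied 81.3 N acts up the slope; the weight component mg sin 36.87° = 48.000 N and kinetic friction μN both act down the slope.
So 81.3 = 48.000 + μ × 64.000, giving μ = (81.3 − 48.000) / 64.000 = 0.5203.

0.520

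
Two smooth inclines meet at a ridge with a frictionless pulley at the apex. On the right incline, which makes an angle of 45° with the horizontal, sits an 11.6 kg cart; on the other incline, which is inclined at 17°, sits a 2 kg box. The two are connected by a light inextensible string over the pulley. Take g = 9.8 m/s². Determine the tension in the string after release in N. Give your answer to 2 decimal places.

16.71 N

Resolve each weight along its own incline: the 11.6 kg mass has component 11.6 × 9.8 × sin 45° = 80.384 N down its slope, and the 2 kg mass has 2 × 9.8 × sin 17° = 5.730 N down its slope.
The 11.6 kg side's 80.384 N exceeds the other side's 5.730 N, so that mass slides down and the 2 kg mass slides up. Taking that direction as positive, Newton's second law for the whole system gives 80.384 − 5.730 = (11.6 + 2) a, so a = 74.654 / 13.6 = 5.4893 m/s².
For the 2 kg mass (up-slope positive): T − 5.730 = 2 × 5.4893, so T = 16.709 N.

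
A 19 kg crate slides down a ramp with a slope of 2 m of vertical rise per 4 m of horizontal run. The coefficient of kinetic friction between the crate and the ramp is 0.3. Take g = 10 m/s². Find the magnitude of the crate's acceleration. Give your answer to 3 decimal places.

Resolving the weight along the incline: the component pulling the crate down the slope is mg sin 26.57° = 19 × 10 × 0.4472 = 84.968 N, and the normal force is N = mg cos 26.57° = 19 × 10 × 0.8944 = 169.936 N.
Kinetic friction acts up the slope with magnitude f = μN = 0.3 × 169.936 = 50.981 N.
Net force along the incline is 84.968 − 50.981 = 33.987 N, so a = 33.987 / 19 = 1.7888 m/s².

1.789 m/s²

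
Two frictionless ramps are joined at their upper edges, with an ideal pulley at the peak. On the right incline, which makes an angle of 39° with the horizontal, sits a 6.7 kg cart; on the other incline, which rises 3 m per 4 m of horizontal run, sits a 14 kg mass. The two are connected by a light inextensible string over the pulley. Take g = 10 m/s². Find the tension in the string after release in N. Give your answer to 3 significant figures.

55.7 N

Resolve each weight along its own incline: the 6.7 kg mass has component 6.7 × 10 × sin 39° = 42.164 N down its slope, and the 14 kg mass has 14 × 10 × sin 36.87° = 84.000 N down its slope.
The 14 kg side's 84.000 N exceeds the other side's 42.164 N, so that mass slides down and the 6.7 kg mass slides up. Taking that direction as positive, Newton's second law for the whole system gives 84.000 − 42.164 = (6.7 + 14) a, so a = 41.836 / 20.7 = 2.0211 m/s².
For the 6.7 kg mass (up-slope positive): T − 42.164 = 6.7 × 2.0211, so T = 55.705 N.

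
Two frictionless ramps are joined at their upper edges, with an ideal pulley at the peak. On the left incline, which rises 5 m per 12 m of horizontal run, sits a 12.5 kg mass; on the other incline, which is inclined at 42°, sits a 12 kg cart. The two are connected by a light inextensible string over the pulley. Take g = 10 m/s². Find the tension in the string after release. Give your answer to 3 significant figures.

64.5 N

Resolve each weight along its own incline: the 12.5 kg mass has component 12.5 × 10 × sin 22.62° = 48.077 N down its slope, and the 12 kg mass has 12 × 10 × sin 42° = 80.296 N down its slope.
The 12 kg side's 80.296 N exceeds the other side's 48.077 N, so that mass slides down and the 12.5 kg mass slides up. Taking that direction as positive, Newton's second law for the whole system gives 80.296 − 48.077 = (12.5 + 12) a, so a = 32.219 / 24.5 = 1.3151 m/s².
For the 12.5 kg mass (up-slope positive): T − 48.077 = 12.5 × 1.3151, so T = 64.516 N.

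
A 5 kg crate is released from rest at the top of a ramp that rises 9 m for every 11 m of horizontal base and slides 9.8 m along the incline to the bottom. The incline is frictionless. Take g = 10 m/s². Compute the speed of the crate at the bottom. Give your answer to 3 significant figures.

11.1 m/s

The weight component along the incline is mg sin 39.29° = 31.662 N and the normal force is N = mg cos 39.29° = 38.698 N.
With no friction, a = g sin 39.29° = 6.3324 m/s².
Starting from rest over a distance of 9.8 m, v² = 2aL = 2 × 6.3324 × 9.8 = 124.1150, so v = 11.1407 m/s.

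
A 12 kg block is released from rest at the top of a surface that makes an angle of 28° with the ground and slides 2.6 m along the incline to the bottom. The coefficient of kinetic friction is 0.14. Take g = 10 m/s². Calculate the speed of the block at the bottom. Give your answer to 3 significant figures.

The weight component along the incline is mg sin 28° = 56.337 N and the normal force is N = mg cos 28° = 105.954 N.
Friction up the slope is f = μN = 0.14 × 105.954 = 14.834 N, so the net downslope force is 56.337 − 14.834 = 41.503 N and a = 41.503 / 12 = 3.4586 m/s².
Starting from rest over a distance of 2.6 m, v² = 2aL = 2 × 3.4586 × 2.6 = 17.9847, so v = 4.2408 m/s.

4.24 m/s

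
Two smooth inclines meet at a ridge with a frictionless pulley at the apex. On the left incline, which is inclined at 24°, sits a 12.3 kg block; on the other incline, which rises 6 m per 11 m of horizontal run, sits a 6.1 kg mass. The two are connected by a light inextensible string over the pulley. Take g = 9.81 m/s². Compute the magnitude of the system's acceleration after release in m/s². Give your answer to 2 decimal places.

Resolve each weight along its own incline: the 12.3 kg mass has component 12.3 × 9.81 × sin 24° = 49.078 N down its slope, and the 6.1 kg mass has 6.1 × 9.81 × sin 28.61° = 28.655 N down its slope.
The 12.3 kg side's 49.078 N exceeds the other side's 28.655 N, so that mass slides down and the 6.1 kg mass slides up. Taking that direction as positive, Newton's second law for the whole system gives 49.078 − 28.655 = (12.3 + 6.1) a, so a = 20.423 / 18.4 = 1.1099 m/s².

1.11 m/s²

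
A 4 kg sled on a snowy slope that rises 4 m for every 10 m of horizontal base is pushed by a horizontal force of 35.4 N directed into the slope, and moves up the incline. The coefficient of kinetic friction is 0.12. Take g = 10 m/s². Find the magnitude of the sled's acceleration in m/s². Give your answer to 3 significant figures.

The horizontal push has components F cos 21.80° = 35.4 × 0.9285 = 32.869 N up the incline and F sin 21.80° = 35.4 × 0.3714 = 13.148 N pressing into the surface.
The normal force is therefore N = mg cos 21.80° + F sin 21.80° = 37.140 + 13.148 = 50.288 N, and kinetic friction down the slope is μN = 0.12 × 50.288 = 6.035 N.
Along the incline: F cos 21.80° − mg sin 21.80° − μN = ma, so 32.869 − 14.856 − 6.035 = 4 a, giving a = 2.9945 m/s².

2.99 m/s²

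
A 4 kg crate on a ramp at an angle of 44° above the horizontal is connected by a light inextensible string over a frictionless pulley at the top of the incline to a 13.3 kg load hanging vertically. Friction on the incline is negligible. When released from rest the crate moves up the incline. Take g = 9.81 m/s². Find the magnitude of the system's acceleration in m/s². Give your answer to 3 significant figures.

5.97 m/s²

For the crate on the incline: the weight component along the slope is m₁g sin 44° = 4 × 9.81 × 0.6947 = 27.260 N and the normal force is N = m₁g cos 44° = 28.227 N.
Newton's second law for the crate (up-slope positive): T − 27.260 = 4 a. For the hanging load (downward positive): 13.3 × 9.81 − T = 13.3 a.
Adding the two equations eliminates T: 103.213 = 17.3 a, so a = 5.9661 m/s².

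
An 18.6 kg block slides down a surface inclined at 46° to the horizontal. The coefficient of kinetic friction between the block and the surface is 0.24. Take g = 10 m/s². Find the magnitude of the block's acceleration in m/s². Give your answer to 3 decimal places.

Resolving the weight along the incline: the component pulling the block down the slope is mg sin 46° = 18.6 × 10 × 0.7193 = 133.790 N, and the normal force is N = mg cos 46° = 18.6 × 10 × 0.6947 = 129.214 N.
Kinetic friction acts up the slope with magnitude f = μN = 0.24 × 129.214 = 31.011 N.
Net force along the incline is 133.790 − 31.011 = 102.779 N, so a = 102.779 / 18.6 = 5.5258 m/s².

5.526 m/s²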